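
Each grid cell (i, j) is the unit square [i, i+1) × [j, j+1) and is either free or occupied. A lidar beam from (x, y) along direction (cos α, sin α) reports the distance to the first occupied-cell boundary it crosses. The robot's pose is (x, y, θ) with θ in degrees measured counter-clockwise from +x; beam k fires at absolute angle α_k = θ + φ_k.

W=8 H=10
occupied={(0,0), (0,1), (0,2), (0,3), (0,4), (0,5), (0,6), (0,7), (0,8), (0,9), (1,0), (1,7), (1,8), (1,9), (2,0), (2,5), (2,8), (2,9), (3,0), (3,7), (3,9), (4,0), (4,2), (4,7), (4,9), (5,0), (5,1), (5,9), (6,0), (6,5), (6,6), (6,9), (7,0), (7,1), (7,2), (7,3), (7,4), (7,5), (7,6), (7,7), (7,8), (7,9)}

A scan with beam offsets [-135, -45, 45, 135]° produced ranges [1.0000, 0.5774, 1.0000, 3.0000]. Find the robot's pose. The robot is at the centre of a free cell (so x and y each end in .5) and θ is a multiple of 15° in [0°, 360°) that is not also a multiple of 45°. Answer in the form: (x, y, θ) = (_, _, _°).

The pose lattice has 38·16 = 608 candidates. Test each by forward raycasting.
  (3.5, 6.5, 330°): beam 1 = 2.5882 ≠ 1.0000 ✗
  (1.5, 5.5, 165°): beam 1 = 0.5774 ≠ 1.0000 ✗
  (4.5, 4.5, 240°): beam 1 = 2.5882 ≠ 1.0000 ✗
  …
  (1.5, 4.5, 195°): r_1=1.0000, r_2=0.5774, r_3=1.0000, r_4=3.0000 — all match ✓
No second candidate reproduces the full scan.

(x, y, θ) = (1.5, 4.5, 195°)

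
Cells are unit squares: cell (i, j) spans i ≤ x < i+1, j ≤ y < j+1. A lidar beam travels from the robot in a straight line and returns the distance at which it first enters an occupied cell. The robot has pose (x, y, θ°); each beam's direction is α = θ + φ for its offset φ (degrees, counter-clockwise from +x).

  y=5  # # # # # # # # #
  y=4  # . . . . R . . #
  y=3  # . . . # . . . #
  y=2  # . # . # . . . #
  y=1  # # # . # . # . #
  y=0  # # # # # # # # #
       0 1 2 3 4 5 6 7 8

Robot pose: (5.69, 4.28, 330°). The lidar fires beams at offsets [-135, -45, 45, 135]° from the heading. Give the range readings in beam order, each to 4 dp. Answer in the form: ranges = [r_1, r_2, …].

beam 1: φ=-135°, α=195°
  direction (-0.9659, -0.2588); cell (5,4); t to first gridline: x 0.7143, y 1.0818 (then +1.0353 / +3.8637)
    (4,4) via x @ 0.7143
    (4,3) via y @ 1.0818  # hit
  → r_1 = 1.0818
beam 2: φ=-45°, α=285°
  direction (0.2588, -0.9659); cell (5,4); t to first gridline: x 1.1977, y 0.2899 (then +3.8637 / +1.0353)
    (5,3) via y @ 0.2899
    (6,3) via x @ 1.1977
    (6,2) via y @ 1.3252
    (6,1) via y @ 2.3604  # hit
  → r_2 = 2.3604
beam 3: φ=45°, α=15°
  direction (0.9659, 0.2588); cell (5,4); t to first gridline: x 0.3209, y 2.7819 (then +1.0353 / +3.8637)
    (6,4) via x @ 0.3209
    (7,4) via x @ 1.3562
    (8,4) via x @ 2.3915  # hit
  → r_3 = 2.3915
beam 4: φ=135°, α=105°
  direction (-0.2588, 0.9659); cell (5,4); t to first gridline: x 2.6660, y 0.7454 (then +3.8637 / +1.0353)
    (5,5) via y @ 0.7454  # hit
  → r_4 = 0.7454

ranges = [1.0818, 2.3604, 2.3915, 0.7454]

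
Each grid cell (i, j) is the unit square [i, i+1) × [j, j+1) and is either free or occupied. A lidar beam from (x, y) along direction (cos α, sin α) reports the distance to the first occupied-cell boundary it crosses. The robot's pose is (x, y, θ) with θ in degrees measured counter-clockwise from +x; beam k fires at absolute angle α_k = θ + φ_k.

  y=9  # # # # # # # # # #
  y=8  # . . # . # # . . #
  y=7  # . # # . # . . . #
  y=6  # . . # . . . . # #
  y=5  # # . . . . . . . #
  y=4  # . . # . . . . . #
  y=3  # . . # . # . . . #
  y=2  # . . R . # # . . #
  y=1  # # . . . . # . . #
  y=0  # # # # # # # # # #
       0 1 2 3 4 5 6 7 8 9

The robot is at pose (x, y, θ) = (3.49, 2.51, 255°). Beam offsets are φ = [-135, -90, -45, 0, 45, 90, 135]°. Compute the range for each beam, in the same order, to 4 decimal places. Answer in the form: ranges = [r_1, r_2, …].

beam 1: φ=-135°, α=120°
  direction (-0.5000, 0.8660); cell (3,2); t to first gridline: x 0.9800, y 0.5658 (then +2.0000 / +1.1547)
    (3,3) via y @ 0.5658  # hit
  → r_1 = 0.5658
beam 2: φ=-90°, α=165°
  direction (-0.9659, 0.2588); cell (3,2); t to first gridline: x 0.5073, y 1.8932 (then +1.0353 / +3.8637)
    (2,2) via x @ 0.5073
    (1,2) via x @ 1.5426
    (1,3) via y @ 1.8932
    (0,3) via x @ 2.5778  # hit
  → r_2 = 2.5778
beam 3: φ=-45°, α=210°
  direction (-0.8660, -0.5000); cell (3,2); t to first gridline: x 0.5658, y 1.0200 (then +1.1547 / +2.0000)
    (2,2) via x @ 0.5658
    (2,1) via y @ 1.0200
    (1,1) via x @ 1.7205  # hit
  → r_3 = 1.7205
beam 4: φ=0°, α=255°
  direction (-0.2588, -0.9659); cell (3,2); t to first gridline: x 1.8932, y 0.5280 (then +3.8637 / +1.0353)
    (3,1) via y @ 0.5280
    (3,0) via y @ 1.5633  # hit
  → r_4 = 1.5633
beam 5: φ=45°, α=300°
  direction (0.5000, -0.8660); cell (3,2); t to first gridline: x 1.0200, y 0.5889 (then +2.0000 / +1.1547)
    (3,1) via y @ 0.5889
    (4,1) via x @ 1.0200
    (4,0) via y @ 1.7436  # hit
  → r_5 = 1.7436
beam 6: φ=90°, α=345°
  direction (0.9659, -0.2588); cell (3,2); t to first gridline: x 0.5280, y 1.9705 (then +1.0353 / +3.8637)
    (4,2) via x @ 0.5280
    (5,2) via x @ 1.5633  # hit
  → r_6 = 1.5633
beam 7: φ=135°, α=30°
  direction (0.8660, 0.5000); cell (3,2); t to first gridline: x 0.5889, y 0.9800 (then +1.1547 / +2.0000)
    (4,2) via x @ 0.5889
    (4,3) via y @ 0.9800
    (5,3) via x @ 1.7436  # hit
  → r_7 = 1.7436

ranges = [0.5658, 2.5778, 1.7205, 1.5633, 1.7436, 1.5633, 1.7436]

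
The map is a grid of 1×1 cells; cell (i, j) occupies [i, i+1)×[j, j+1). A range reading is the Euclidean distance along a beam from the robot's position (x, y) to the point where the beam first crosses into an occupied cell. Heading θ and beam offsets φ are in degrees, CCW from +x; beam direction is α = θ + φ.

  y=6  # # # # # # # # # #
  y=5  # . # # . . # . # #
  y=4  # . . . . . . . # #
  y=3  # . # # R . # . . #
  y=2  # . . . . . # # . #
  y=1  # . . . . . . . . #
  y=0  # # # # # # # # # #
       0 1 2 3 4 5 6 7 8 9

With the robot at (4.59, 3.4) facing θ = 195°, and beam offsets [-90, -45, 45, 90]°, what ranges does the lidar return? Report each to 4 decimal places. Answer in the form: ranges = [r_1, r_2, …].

beam 1: φ=-90°, α=105°
  dir = (cos 105°, sin 105°) = (-0.2588, 0.9659); from cell (4,3)
  next x-line at t=2.2796, next y-line at t=0.6212; Δt_x=3.8637, Δt_y=1.0353
    y: enter (4,4) at t=0.6212
    y: enter (4,5) at t=1.6564
    x: enter (3,5) at t=2.2796 ← occupied
  → r_1 = 2.2796
beam 2: φ=-45°, α=150°
  dir = (cos 150°, sin 150°) = (-0.8660, 0.5000); from cell (4,3)
  next x-line at t=0.6813, next y-line at t=1.2000; Δt_x=1.1547, Δt_y=2.0000
    x: enter (3,3) at t=0.6813 ← occupied
  → r_2 = 0.6813
beam 3: φ=45°, α=240°
  dir = (cos 240°, sin 240°) = (-0.5000, -0.8660); from cell (4,3)
  next x-line at t=1.1800, next y-line at t=0.4619; Δt_x=2.0000, Δt_y=1.1547
    y: enter (4,2) at t=0.4619
    x: enter (3,2) at t=1.1800
    y: enter (3,1) at t=1.6166
    y: enter (3,0) at t=2.7713 ← occupied
  → r_3 = 2.7713
beam 4: φ=90°, α=285°
  dir = (cos 285°, sin 285°) = (0.2588, -0.9659); from cell (4,3)
  next x-line at t=1.5841, next y-line at t=0.4141; Δt_x=3.8637, Δt_y=1.0353
    y: enter (4,2) at t=0.4141
    y: enter (4,1) at t=1.4494
    x: enter (5,1) at t=1.5841
    y: enter (5,0) at t=2.4847 ← occupied
  → r_4 = 2.4847

ranges = [2.2796, 0.6813, 2.7713, 2.4847]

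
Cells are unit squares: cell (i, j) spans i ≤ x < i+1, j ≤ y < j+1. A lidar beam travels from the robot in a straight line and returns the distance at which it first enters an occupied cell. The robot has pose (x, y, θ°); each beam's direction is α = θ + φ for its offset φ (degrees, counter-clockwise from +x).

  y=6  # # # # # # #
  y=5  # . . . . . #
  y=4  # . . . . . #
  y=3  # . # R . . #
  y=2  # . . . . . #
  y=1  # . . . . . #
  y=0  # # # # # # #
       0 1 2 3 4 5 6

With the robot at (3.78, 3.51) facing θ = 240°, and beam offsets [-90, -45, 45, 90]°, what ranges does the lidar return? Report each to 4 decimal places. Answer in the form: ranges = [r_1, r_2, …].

beam 1: φ=-90°, α=150°
  d=(-0.8660,0.5000)  start (3,3)  tX=0.9007 tY=0.9800  stride 1/|dx|=1.1547 1/|dy|=2.0000
    cross x-line → (2,3), t=0.9007 (wall)
  → r_1 = 0.9007
beam 2: φ=-45°, α=195°
  d=(-0.9659,-0.2588)  start (3,3)  tX=0.8075 tY=1.9705  stride 1/|dx|=1.0353 1/|dy|=3.8637
    cross x-line → (2,3), t=0.8075 (wall)
  → r_2 = 0.8075
beam 3: φ=45°, α=285°
  d=(0.2588,-0.9659)  start (3,3)  tX=0.8500 tY=0.5280  stride 1/|dx|=3.8637 1/|dy|=1.0353
    cross y-line → (3,2), t=0.5280
    cross x-line → (4,2), t=0.8500
    cross y-line → (4,1), t=1.5633
    cross y-line → (4,0), t=2.5985 (wall)
  → r_3 = 2.5985
beam 4: φ=90°, α=330°
  d=(0.8660,-0.5000)  start (3,3)  tX=0.2540 tY=1.0200  stride 1/|dx|=1.1547 1/|dy|=2.0000
    cross x-line → (4,3), t=0.2540
    cross y-line → (4,2), t=1.0200
    cross x-line → (5,2), t=1.4087
    cross x-line → (6,2), t=2.5634 (wall)
  → r_4 = 2.5634

ranges = [0.9007, 0.8075, 2.5985, 2.5634]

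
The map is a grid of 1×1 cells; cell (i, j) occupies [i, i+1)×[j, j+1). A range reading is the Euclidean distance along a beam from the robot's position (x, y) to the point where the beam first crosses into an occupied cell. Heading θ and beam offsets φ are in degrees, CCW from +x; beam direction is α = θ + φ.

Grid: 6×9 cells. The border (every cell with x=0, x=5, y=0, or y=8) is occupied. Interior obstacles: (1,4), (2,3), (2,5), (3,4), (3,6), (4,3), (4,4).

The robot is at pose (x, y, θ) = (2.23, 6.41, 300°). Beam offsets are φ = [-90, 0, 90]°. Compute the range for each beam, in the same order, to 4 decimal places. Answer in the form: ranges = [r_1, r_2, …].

ranges = [1.4203, 0.4734, 0.8891]

beam 1: φ=-90°, α=210°
  d=(-0.8660,-0.5000)  start (2,6)  tX=0.2656 tY=0.8200  stride 1/|dx|=1.1547 1/|dy|=2.0000
    cross x-line → (1,6), t=0.2656
    cross y-line → (1,5), t=0.8200
    cross x-line → (0,5), t=1.4203 (wall)
  → r_1 = 1.4203
beam 2: φ=0°, α=300°
  d=(0.5000,-0.8660)  start (2,6)  tX=1.5400 tY=0.4734  stride 1/|dx|=2.0000 1/|dy|=1.1547
    cross y-line → (2,5), t=0.4734 (wall)
  → r_2 = 0.4734
beam 3: φ=90°, α=30°
  d=(0.8660,0.5000)  start (2,6)  tX=0.8891 tY=1.1800  stride 1/|dx|=1.1547 1/|dy|=2.0000
    cross x-line → (3,6), t=0.8891 (wall)
  → r_3 = 0.8891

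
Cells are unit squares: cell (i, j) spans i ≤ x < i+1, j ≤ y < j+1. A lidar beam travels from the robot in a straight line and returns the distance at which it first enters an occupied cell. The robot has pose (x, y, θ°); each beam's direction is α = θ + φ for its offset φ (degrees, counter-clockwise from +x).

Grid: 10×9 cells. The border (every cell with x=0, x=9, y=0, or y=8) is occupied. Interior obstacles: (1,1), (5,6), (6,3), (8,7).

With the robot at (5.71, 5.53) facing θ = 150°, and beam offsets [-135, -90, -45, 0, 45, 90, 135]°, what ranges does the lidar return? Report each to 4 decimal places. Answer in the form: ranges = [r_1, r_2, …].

ranges = [3.4061, 0.5427, 0.4866, 4.9400, 4.8762, 5.2308, 1.5840]

beam 1: φ=-135°, α=15°
  d=(0.9659,0.2588)  start (5,5)  tX=0.3002 tY=1.8159  stride 1/|dx|=1.0353 1/|dy|=3.8637
    cross x-line → (6,5), t=0.3002
    cross x-line → (7,5), t=1.3355
    cross y-line → (7,6), t=1.8159
    cross x-line → (8,6), t=2.3708
    cross x-line → (9,6), t=3.4061 (wall)
  → r_1 = 3.4061
beam 2: φ=-90°, α=60°
  d=(0.5000,0.8660)  start (5,5)  tX=0.5800 tY=0.5427  stride 1/|dx|=2.0000 1/|dy|=1.1547
    cross y-line → (5,6), t=0.5427 (wall)
  → r_2 = 0.5427
beam 3: φ=-45°, α=105°
  d=(-0.2588,0.9659)  start (5,5)  tX=2.7432 tY=0.4866  stride 1/|dx|=3.8637 1/|dy|=1.0353
    cross y-line → (5,6), t=0.4866 (wall)
  → r_3 = 0.4866
beam 4: φ=0°, α=150°
  d=(-0.8660,0.5000)  start (5,5)  tX=0.8198 tY=0.9400  stride 1/|dx|=1.1547 1/|dy|=2.0000
    cross x-line → (4,5), t=0.8198
    cross y-line → (4,6), t=0.9400
    cross x-line → (3,6), t=1.9745
    cross y-line → (3,7), t=2.9400
    cross x-line → (2,7), t=3.1292
    cross x-line → (1,7), t=4.2839
    cross y-line → (1,8), t=4.9400 (wall)
  → r_4 = 4.9400
beam 5: φ=45°, α=195°
  d=(-0.9659,-0.2588)  start (5,5)  tX=0.7350 tY=2.0478  stride 1/|dx|=1.0353 1/|dy|=3.8637
    cross x-line → (4,5), t=0.7350
    cross x-line → (3,5), t=1.7703
    cross y-line → (3,4), t=2.0478
    cross x-line → (2,4), t=2.8056
    cross x-line → (1,4), t=3.8409
    cross x-line → (0,4), t=4.8762 (wall)
  → r_5 = 4.8762
beam 6: φ=90°, α=240°
  d=(-0.5000,-0.8660)  start (5,5)  tX=1.4200 tY=0.6120  stride 1/|dx|=2.0000 1/|dy|=1.1547
    cross y-line → (5,4), t=0.6120
    cross x-line → (4,4), t=1.4200
    cross y-line → (4,3), t=1.7667
    cross y-line → (4,2), t=2.9214
    cross x-line → (3,2), t=3.4200
    cross y-line → (3,1), t=4.0761
    cross y-line → (3,0), t=5.2308 (wall)
  → r_6 = 5.2308
beam 7: φ=135°, α=285°
  d=(0.2588,-0.9659)  start (5,5)  tX=1.1205 tY=0.5487  stride 1/|dx|=3.8637 1/|dy|=1.0353
    cross y-line → (5,4), t=0.5487
    cross x-line → (6,4), t=1.1205
    cross y-line → (6,3), t=1.5840 (wall)
  → r_7 = 1.5840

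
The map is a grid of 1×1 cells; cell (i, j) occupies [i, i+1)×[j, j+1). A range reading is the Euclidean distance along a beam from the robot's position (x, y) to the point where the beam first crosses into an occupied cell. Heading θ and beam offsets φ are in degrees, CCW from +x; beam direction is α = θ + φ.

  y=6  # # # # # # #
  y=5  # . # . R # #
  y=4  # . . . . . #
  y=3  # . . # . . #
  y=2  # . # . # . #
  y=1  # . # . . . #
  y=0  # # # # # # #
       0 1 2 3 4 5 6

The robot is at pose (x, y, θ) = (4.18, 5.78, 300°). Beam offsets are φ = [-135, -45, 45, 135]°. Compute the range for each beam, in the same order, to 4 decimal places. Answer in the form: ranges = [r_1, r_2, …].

beam 1: φ=-135°, α=165°
  cosα=-0.9659 sinα=0.2588 | (4,5) | tMaxX 0.1863 tMaxY 0.8500 | tΔX 1.0353 tΔY 3.8637
    t=0.1863 [x] (3,5)
    t=0.8500 [y] (3,6) — stop
  → r_1 = 0.8500
beam 2: φ=-45°, α=255°
  cosα=-0.2588 sinα=-0.9659 | (4,5) | tMaxX 0.6955 tMaxY 0.8075 | tΔX 3.8637 tΔY 1.0353
    t=0.6955 [x] (3,5)
    t=0.8075 [y] (3,4)
    t=1.8428 [y] (3,3) — stop
  → r_2 = 1.8428
beam 3: φ=45°, α=345°
  cosα=0.9659 sinα=-0.2588 | (4,5) | tMaxX 0.8489 tMaxY 3.0137 | tΔX 1.0353 tΔY 3.8637
    t=0.8489 [x] (5,5) — stop
  → r_3 = 0.8489
beam 4: φ=135°, α=75°
  cosα=0.2588 sinα=0.9659 | (4,5) | tMaxX 3.1682 tMaxY 0.2278 | tΔX 3.8637 tΔY 1.0353
    t=0.2278 [y] (4,6) — stop
  → r_4 = 0.2278

ranges = [0.8500, 1.8428, 0.8489, 0.2278]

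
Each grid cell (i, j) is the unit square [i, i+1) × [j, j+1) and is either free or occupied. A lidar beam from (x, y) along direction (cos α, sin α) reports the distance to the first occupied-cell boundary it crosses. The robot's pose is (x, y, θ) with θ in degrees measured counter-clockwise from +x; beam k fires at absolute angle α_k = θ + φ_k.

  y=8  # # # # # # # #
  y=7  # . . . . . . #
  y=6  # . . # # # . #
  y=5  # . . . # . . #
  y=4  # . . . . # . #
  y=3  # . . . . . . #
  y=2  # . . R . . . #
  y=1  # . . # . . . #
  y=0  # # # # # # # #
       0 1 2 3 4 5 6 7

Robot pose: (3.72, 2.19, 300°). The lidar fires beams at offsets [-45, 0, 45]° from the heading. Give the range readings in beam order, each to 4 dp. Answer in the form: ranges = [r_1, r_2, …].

ranges = [0.1967, 0.2194, 3.3957]

beam 1: φ=-45°, α=255°
  cosα=-0.2588 sinα=-0.9659 | (3,2) | tMaxX 2.7819 tMaxY 0.1967 | tΔX 3.8637 tΔY 1.0353
    t=0.1967 [y] (3,1) — stop
  → r_1 = 0.1967
beam 2: φ=0°, α=300°
  cosα=0.5000 sinα=-0.8660 | (3,2) | tMaxX 0.5600 tMaxY 0.2194 | tΔX 2.0000 tΔY 1.1547
    t=0.2194 [y] (3,1) — stop
  → r_2 = 0.2194
beam 3: φ=45°, α=345°
  cosα=0.9659 sinα=-0.2588 | (3,2) | tMaxX 0.2899 tMaxY 0.7341 | tΔX 1.0353 tΔY 3.8637
    t=0.2899 [x] (4,2)
    t=0.7341 [y] (4,1)
    t=1.3252 [x] (5,1)
    t=2.3604 [x] (6,1)
    t=3.3957 [x] (7,1) — stop
  → r_3 = 3.3957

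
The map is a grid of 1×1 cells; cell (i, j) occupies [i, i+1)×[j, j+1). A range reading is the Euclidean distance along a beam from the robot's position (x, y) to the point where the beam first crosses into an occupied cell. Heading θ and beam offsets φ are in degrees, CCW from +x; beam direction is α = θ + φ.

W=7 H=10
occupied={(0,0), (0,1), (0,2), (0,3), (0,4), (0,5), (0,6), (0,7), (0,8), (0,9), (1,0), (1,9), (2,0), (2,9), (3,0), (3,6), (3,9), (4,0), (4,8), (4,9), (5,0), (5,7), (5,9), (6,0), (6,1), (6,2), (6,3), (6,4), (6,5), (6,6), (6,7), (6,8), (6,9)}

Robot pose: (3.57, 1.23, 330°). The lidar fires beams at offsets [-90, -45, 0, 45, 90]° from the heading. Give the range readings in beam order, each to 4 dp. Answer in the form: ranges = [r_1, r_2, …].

beam 1: φ=-90°, α=240°
  dir = (cos 240°, sin 240°) = (-0.5000, -0.8660); from cell (3,1)
  next x-line at t=1.1400, next y-line at t=0.2656; Δt_x=2.0000, Δt_y=1.1547
    y: enter (3,0) at t=0.2656 ← occupied
  → r_1 = 0.2656
beam 2: φ=-45°, α=285°
  dir = (cos 285°, sin 285°) = (0.2588, -0.9659); from cell (3,1)
  next x-line at t=1.6614, next y-line at t=0.2381; Δt_x=3.8637, Δt_y=1.0353
    y: enter (3,0) at t=0.2381 ← occupied
  → r_2 = 0.2381
beam 3: φ=0°, α=330°
  dir = (cos 330°, sin 330°) = (0.8660, -0.5000); from cell (3,1)
  next x-line at t=0.4965, next y-line at t=0.4600; Δt_x=1.1547, Δt_y=2.0000
    y: enter (3,0) at t=0.4600 ← occupied
  → r_3 = 0.4600
beam 4: φ=45°, α=15°
  dir = (cos 15°, sin 15°) = (0.9659, 0.2588); from cell (3,1)
  next x-line at t=0.4452, next y-line at t=2.9751; Δt_x=1.0353, Δt_y=3.8637
    x: enter (4,1) at t=0.4452
    x: enter (5,1) at t=1.4804
    x: enter (6,1) at t=2.5157 ← occupied
  → r_4 = 2.5157
beam 5: φ=90°, α=60°
  dir = (cos 60°, sin 60°) = (0.5000, 0.8660); from cell (3,1)
  next x-line at t=0.8600, next y-line at t=0.8891; Δt_x=2.0000, Δt_y=1.1547
    x: enter (4,1) at t=0.8600
    y: enter (4,2) at t=0.8891
    y: enter (4,3) at t=2.0438
    x: enter (5,3) at t=2.8600
    y: enter (5,4) at t=3.1985
    y: enter (5,5) at t=4.3532
    x: enter (6,5) at t=4.8600 ← occupied
  → r_5 = 4.8600

ranges = [0.2656, 0.2381, 0.4600, 2.5157, 4.8600]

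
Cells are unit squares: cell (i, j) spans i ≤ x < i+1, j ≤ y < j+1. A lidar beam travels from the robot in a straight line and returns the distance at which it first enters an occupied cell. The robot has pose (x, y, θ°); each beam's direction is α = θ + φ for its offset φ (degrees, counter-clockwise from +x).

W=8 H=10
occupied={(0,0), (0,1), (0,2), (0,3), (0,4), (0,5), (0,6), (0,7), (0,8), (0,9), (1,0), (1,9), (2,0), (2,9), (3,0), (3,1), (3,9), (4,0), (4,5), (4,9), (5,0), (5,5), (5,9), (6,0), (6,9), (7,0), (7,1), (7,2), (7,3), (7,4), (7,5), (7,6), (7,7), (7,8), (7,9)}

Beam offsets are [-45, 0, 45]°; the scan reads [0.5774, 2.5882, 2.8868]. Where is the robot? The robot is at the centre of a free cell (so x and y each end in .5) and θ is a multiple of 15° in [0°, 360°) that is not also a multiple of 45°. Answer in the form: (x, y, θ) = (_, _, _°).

The pose lattice has 45·16 = 720 candidates. Test each by forward raycasting.
  (4.5, 2.5, 150°): beam 1 = 6.7293 ≠ 0.5774 ✗
  (6.5, 6.5, 165°): beam 1 = 2.8868 ≠ 0.5774 ✗
  (5.5, 1.5, 165°): beam 1 = 8.6603 ≠ 0.5774 ✗
  …
  (4.5, 6.5, 345°): r_1=0.5774, r_2=2.5882, r_3=2.8868 — all match ✓
Unique over the lattice → pose = (4.5, 6.5, 345°).

(x, y, θ) = (4.5, 6.5, 345°)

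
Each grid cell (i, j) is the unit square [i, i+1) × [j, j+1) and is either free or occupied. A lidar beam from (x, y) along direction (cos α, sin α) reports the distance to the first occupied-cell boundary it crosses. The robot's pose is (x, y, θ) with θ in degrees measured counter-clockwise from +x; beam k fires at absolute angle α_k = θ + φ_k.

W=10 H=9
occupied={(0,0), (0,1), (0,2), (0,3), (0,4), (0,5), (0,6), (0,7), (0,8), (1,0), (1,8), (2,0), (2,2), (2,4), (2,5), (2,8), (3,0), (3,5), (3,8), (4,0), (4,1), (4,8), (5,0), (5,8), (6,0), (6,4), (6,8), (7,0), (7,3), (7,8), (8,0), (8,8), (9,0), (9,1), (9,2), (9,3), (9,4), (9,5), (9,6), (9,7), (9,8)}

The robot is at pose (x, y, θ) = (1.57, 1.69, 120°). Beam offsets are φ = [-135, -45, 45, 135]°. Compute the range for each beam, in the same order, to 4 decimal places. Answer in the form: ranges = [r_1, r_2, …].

ranges = [2.5157, 2.3915, 0.5901, 0.7143]

beam 1: φ=-135°, α=345°
  dir = (cos 345°, sin 345°) = (0.9659, -0.2588); from cell (1,1)
  next x-line at t=0.4452, next y-line at t=2.6660; Δt_x=1.0353, Δt_y=3.8637
    x: enter (2,1) at t=0.4452
    x: enter (3,1) at t=1.4804
    x: enter (4,1) at t=2.5157 ← occupied
  → r_1 = 2.5157
beam 2: φ=-45°, α=75°
  dir = (cos 75°, sin 75°) = (0.2588, 0.9659); from cell (1,1)
  next x-line at t=1.6614, next y-line at t=0.3209; Δt_x=3.8637, Δt_y=1.0353
    y: enter (1,2) at t=0.3209
    y: enter (1,3) at t=1.3562
    x: enter (2,3) at t=1.6614
    y: enter (2,4) at t=2.3915 ← occupied
  → r_2 = 2.3915
beam 3: φ=45°, α=165°
  dir = (cos 165°, sin 165°) = (-0.9659, 0.2588); from cell (1,1)
  next x-line at t=0.5901, next y-line at t=1.1977; Δt_x=1.0353, Δt_y=3.8637
    x: enter (0,1) at t=0.5901 ← occupied
  → r_3 = 0.5901
beam 4: φ=135°, α=255°
  dir = (cos 255°, sin 255°) = (-0.2588, -0.9659); from cell (1,1)
  next x-line at t=2.2023, next y-line at t=0.7143; Δt_x=3.8637, Δt_y=1.0353
    y: enter (1,0) at t=0.7143 ← occupied
  → r_4 = 0.7143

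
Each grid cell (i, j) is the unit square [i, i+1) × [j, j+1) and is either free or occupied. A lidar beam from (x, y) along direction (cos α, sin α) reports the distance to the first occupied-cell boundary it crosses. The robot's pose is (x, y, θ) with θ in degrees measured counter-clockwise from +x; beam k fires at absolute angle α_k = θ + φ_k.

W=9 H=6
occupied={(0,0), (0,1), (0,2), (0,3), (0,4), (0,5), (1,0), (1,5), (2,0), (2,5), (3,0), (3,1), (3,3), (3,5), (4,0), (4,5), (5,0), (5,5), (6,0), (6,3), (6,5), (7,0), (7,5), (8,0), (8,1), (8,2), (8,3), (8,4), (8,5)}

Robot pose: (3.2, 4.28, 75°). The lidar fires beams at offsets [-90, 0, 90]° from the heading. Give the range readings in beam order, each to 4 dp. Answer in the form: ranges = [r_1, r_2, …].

ranges = [2.8988, 0.7454, 2.2776]

beam 1: φ=-90°, α=345°
  dir = (cos 345°, sin 345°) = (0.9659, -0.2588); from cell (3,4)
  next x-line at t=0.8282, next y-line at t=1.0818; Δt_x=1.0353, Δt_y=3.8637
    x: enter (4,4) at t=0.8282
    y: enter (4,3) at t=1.0818
    x: enter (5,3) at t=1.8635
    x: enter (6,3) at t=2.8988 ← occupied
  → r_1 = 2.8988
beam 2: φ=0°, α=75°
  dir = (cos 75°, sin 75°) = (0.2588, 0.9659); from cell (3,4)
  next x-line at t=3.0910, next y-line at t=0.7454; Δt_x=3.8637, Δt_y=1.0353
    y: enter (3,5) at t=0.7454 ← occupied
  → r_2 = 0.7454
beam 3: φ=90°, α=165°
  dir = (cos 165°, sin 165°) = (-0.9659, 0.2588); from cell (3,4)
  next x-line at t=0.2071, next y-line at t=2.7819; Δt_x=1.0353, Δt_y=3.8637
    x: enter (2,4) at t=0.2071
    x: enter (1,4) at t=1.2423
    x: enter (0,4) at t=2.2776 ← occupied
  → r_3 = 2.2776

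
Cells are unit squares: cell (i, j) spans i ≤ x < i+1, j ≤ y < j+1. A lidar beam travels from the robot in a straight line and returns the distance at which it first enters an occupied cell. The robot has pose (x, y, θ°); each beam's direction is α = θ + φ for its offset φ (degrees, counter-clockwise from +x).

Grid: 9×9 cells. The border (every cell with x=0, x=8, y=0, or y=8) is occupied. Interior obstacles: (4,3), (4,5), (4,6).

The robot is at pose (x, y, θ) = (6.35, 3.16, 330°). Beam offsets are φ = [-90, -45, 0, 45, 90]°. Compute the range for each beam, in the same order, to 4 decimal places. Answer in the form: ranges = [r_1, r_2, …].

beam 1: φ=-90°, α=240°
  cosα=-0.5000 sinα=-0.8660 | (6,3) | tMaxX 0.7000 tMaxY 0.1848 | tΔX 2.0000 tΔY 1.1547
    t=0.1848 [y] (6,2)
    t=0.7000 [x] (5,2)
    t=1.3395 [y] (5,1)
    t=2.4942 [y] (5,0) — stop
  → r_1 = 2.4942
beam 2: φ=-45°, α=285°
  cosα=0.2588 sinα=-0.9659 | (6,3) | tMaxX 2.5114 tMaxY 0.1656 | tΔX 3.8637 tΔY 1.0353
    t=0.1656 [y] (6,2)
    t=1.2009 [y] (6,1)
    t=2.2362 [y] (6,0) — stop
  → r_2 = 2.2362
beam 3: φ=0°, α=330°
  cosα=0.8660 sinα=-0.5000 | (6,3) | tMaxX 0.7506 tMaxY 0.3200 | tΔX 1.1547 tΔY 2.0000
    t=0.3200 [y] (6,2)
    t=0.7506 [x] (7,2)
    t=1.9053 [x] (8,2) — stop
  → r_3 = 1.9053
beam 4: φ=45°, α=15°
  cosα=0.9659 sinα=0.2588 | (6,3) | tMaxX 0.6729 tMaxY 3.2455 | tΔX 1.0353 tΔY 3.8637
    t=0.6729 [x] (7,3)
    t=1.7082 [x] (8,3) — stop
  → r_4 = 1.7082
beam 5: φ=90°, α=60°
  cosα=0.5000 sinα=0.8660 | (6,3) | tMaxX 1.3000 tMaxY 0.9699 | tΔX 2.0000 tΔY 1.1547
    t=0.9699 [y] (6,4)
    t=1.3000 [x] (7,4)
    t=2.1246 [y] (7,5)
    t=3.2793 [y] (7,6)
    t=3.3000 [x] (8,6) — stop
  → r_5 = 3.3000

ranges = [2.4942, 2.2362, 1.9053, 1.7082, 3.3000]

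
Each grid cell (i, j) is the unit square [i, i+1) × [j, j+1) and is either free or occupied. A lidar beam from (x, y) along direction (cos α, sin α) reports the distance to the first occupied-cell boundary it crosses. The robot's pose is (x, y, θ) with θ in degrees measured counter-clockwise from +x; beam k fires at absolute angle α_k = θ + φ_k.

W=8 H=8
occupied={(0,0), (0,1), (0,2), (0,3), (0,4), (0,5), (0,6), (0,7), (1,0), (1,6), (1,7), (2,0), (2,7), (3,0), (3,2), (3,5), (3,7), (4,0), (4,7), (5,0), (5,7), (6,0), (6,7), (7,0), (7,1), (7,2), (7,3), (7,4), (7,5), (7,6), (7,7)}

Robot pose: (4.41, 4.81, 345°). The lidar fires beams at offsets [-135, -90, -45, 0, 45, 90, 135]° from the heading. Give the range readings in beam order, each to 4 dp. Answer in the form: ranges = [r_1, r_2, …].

beam 1: φ=-135°, α=210°
  dir = (cos 210°, sin 210°) = (-0.8660, -0.5000); from cell (4,4)
  next x-line at t=0.4734, next y-line at t=1.6200; Δt_x=1.1547, Δt_y=2.0000
    x: enter (3,4) at t=0.4734
    y: enter (3,3) at t=1.6200
    x: enter (2,3) at t=1.6281
    x: enter (1,3) at t=2.7828
    y: enter (1,2) at t=3.6200
    x: enter (0,2) at t=3.9375 ← occupied
  → r_1 = 3.9375
beam 2: φ=-90°, α=255°
  dir = (cos 255°, sin 255°) = (-0.2588, -0.9659); from cell (4,4)
  next x-line at t=1.5841, next y-line at t=0.8386; Δt_x=3.8637, Δt_y=1.0353
    y: enter (4,3) at t=0.8386
    x: enter (3,3) at t=1.5841
    y: enter (3,2) at t=1.8738 ← occupied
  → r_2 = 1.8738
beam 3: φ=-45°, α=300°
  dir = (cos 300°, sin 300°) = (0.5000, -0.8660); from cell (4,4)
  next x-line at t=1.1800, next y-line at t=0.9353; Δt_x=2.0000, Δt_y=1.1547
    y: enter (4,3) at t=0.9353
    x: enter (5,3) at t=1.1800
    y: enter (5,2) at t=2.0900
    x: enter (6,2) at t=3.1800
    y: enter (6,1) at t=3.2447
    y: enter (6,0) at t=4.3994 ← occupied
  → r_3 = 4.3994
beam 4: φ=0°, α=345°
  dir = (cos 345°, sin 345°) = (0.9659, -0.2588); from cell (4,4)
  next x-line at t=0.6108, next y-line at t=3.1296; Δt_x=1.0353, Δt_y=3.8637
    x: enter (5,4) at t=0.6108
    x: enter (6,4) at t=1.6461
    x: enter (7,4) at t=2.6814 ← occupied
  → r_4 = 2.6814
beam 5: φ=45°, α=30°
  dir = (cos 30°, sin 30°) = (0.8660, 0.5000); from cell (4,4)
  next x-line at t=0.6813, next y-line at t=0.3800; Δt_x=1.1547, Δt_y=2.0000
    y: enter (4,5) at t=0.3800
    x: enter (5,5) at t=0.6813
    x: enter (6,5) at t=1.8360
    y: enter (6,6) at t=2.3800
    x: enter (7,6) at t=2.9907 ← occupied
  → r_5 = 2.9907
beam 6: φ=90°, α=75°
  dir = (cos 75°, sin 75°) = (0.2588, 0.9659); from cell (4,4)
  next x-line at t=2.2796, next y-line at t=0.1967; Δt_x=3.8637, Δt_y=1.0353
    y: enter (4,5) at t=0.1967
    y: enter (4,6) at t=1.2320
    y: enter (4,7) at t=2.2673 ← occupied
  → r_6 = 2.2673
beam 7: φ=135°, α=120°
  dir = (cos 120°, sin 120°) = (-0.5000, 0.8660); from cell (4,4)
  next x-line at t=0.8200, next y-line at t=0.2194; Δt_x=2.0000, Δt_y=1.1547
    y: enter (4,5) at t=0.2194
    x: enter (3,5) at t=0.8200 ← occupied
  → r_7 = 0.8200

ranges = [3.9375, 1.8738, 4.3994, 2.6814, 2.9907, 2.2673, 0.8200]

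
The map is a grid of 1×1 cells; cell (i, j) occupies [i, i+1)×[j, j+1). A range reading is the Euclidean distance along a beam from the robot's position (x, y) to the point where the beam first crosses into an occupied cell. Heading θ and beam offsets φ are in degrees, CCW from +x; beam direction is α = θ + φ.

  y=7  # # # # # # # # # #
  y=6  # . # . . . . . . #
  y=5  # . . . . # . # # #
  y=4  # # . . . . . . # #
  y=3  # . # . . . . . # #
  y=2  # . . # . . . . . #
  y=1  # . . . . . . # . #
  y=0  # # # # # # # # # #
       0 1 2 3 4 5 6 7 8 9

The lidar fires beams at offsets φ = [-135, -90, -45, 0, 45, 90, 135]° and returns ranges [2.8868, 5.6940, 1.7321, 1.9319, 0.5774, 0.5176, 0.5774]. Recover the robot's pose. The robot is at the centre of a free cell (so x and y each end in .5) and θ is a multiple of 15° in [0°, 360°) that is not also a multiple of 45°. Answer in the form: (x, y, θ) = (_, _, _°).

(x, y, θ) = (3.5, 6.5, 15°)

Candidates: 38 free-cell centres × 16 headings = 608 poses. Raycast each; keep the one whose scan matches to 4 dp.
  (1.5, 3.5, 165°): beam 1 = 0.5774 ≠ 2.8868 ✗
  (7.5, 6.5, 285°): beam 1 = 1.0000 ≠ 2.8868 ✗
  (2.5, 2.5, 60°): beam 1 = 1.5529 ≠ 2.8868 ✗
  (6.5, 6.5, 120°): beam 1 = 1.9319 ≠ 2.8868 ✗
  …
  (3.5, 6.5, 15°): r_1=2.8868, r_2=5.6940, r_3=1.7321, r_4=1.9319, r_5=0.5774, r_6=0.5176, r_7=0.5774 — all match ✓
No second candidate reproduces the full scan.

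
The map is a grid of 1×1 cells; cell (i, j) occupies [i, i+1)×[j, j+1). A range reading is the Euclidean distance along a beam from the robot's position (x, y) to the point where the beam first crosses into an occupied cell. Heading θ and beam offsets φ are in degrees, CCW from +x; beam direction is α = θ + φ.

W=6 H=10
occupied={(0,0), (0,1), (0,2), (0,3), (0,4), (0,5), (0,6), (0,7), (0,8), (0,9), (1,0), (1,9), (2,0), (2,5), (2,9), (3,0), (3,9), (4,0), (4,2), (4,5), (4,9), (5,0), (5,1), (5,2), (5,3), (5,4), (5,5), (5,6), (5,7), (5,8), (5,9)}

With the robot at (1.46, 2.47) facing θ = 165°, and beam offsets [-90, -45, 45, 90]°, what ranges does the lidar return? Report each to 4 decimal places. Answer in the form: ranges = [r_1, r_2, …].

beam 1: φ=-90°, α=75°
  direction (0.2588, 0.9659); cell (1,2); t to first gridline: x 2.0864, y 0.5487 (then +3.8637 / +1.0353)
    (1,3) via y @ 0.5487
    (1,4) via y @ 1.5840
    (2,4) via x @ 2.0864
    (2,5) via y @ 2.6192  # hit
  → r_1 = 2.6192
beam 2: φ=-45°, α=120°
  direction (-0.5000, 0.8660); cell (1,2); t to first gridline: x 0.9200, y 0.6120 (then +2.0000 / +1.1547)
    (1,3) via y @ 0.6120
    (0,3) via x @ 0.9200  # hit
  → r_2 = 0.9200
beam 3: φ=45°, α=210°
  direction (-0.8660, -0.5000); cell (1,2); t to first gridline: x 0.5312, y 0.9400 (then +1.1547 / +2.0000)
    (0,2) via x @ 0.5312  # hit
  → r_3 = 0.5312
beam 4: φ=90°, α=255°
  direction (-0.2588, -0.9659); cell (1,2); t to first gridline: x 1.7773, y 0.4866 (then +3.8637 / +1.0353)
    (1,1) via y @ 0.4866
    (1,0) via y @ 1.5219  # hit
  → r_4 = 1.5219

ranges = [2.6192, 0.9200, 0.5312, 1.5219]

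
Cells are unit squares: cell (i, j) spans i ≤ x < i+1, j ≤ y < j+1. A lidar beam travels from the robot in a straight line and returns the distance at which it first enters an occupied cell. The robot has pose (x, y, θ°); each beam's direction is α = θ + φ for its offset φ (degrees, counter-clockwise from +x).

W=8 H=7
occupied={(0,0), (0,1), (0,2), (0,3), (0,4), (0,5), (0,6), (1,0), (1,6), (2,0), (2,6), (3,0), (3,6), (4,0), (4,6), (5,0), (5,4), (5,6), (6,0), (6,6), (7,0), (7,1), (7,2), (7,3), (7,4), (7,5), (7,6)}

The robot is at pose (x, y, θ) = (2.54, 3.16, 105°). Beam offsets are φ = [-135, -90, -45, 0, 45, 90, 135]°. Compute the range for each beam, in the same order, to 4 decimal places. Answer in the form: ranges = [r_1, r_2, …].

beam 1: φ=-135°, α=330°
  d=(0.8660,-0.5000)  start (2,3)  tX=0.5312 tY=0.3200  stride 1/|dx|=1.1547 1/|dy|=2.0000
    cross y-line → (2,2), t=0.3200
    cross x-line → (3,2), t=0.5312
    cross x-line → (4,2), t=1.6859
    cross y-line → (4,1), t=2.3200
    cross x-line → (5,1), t=2.8406
    cross x-line → (6,1), t=3.9953
    cross y-line → (6,0), t=4.3200 (wall)
  → r_1 = 4.3200
beam 2: φ=-90°, α=15°
  d=(0.9659,0.2588)  start (2,3)  tX=0.4762 tY=3.2455  stride 1/|dx|=1.0353 1/|dy|=3.8637
    cross x-line → (3,3), t=0.4762
    cross x-line → (4,3), t=1.5115
    cross x-line → (5,3), t=2.5468
    cross y-line → (5,4), t=3.2455 (wall)
  → r_2 = 3.2455
beam 3: φ=-45°, α=60°
  d=(0.5000,0.8660)  start (2,3)  tX=0.9200 tY=0.9699  stride 1/|dx|=2.0000 1/|dy|=1.1547
    cross x-line → (3,3), t=0.9200
    cross y-line → (3,4), t=0.9699
    cross y-line → (3,5), t=2.1246
    cross x-line → (4,5), t=2.9200
    cross y-line → (4,6), t=3.2793 (wall)
  → r_3 = 3.2793
beam 4: φ=0°, α=105°
  d=(-0.2588,0.9659)  start (2,3)  tX=2.0864 tY=0.8696  stride 1/|dx|=3.8637 1/|dy|=1.0353
    cross y-line → (2,4), t=0.8696
    cross y-line → (2,5), t=1.9049
    cross x-line → (1,5), t=2.0864
    cross y-line → (1,6), t=2.9402 (wall)
  → r_4 = 2.9402
beam 5: φ=45°, α=150°
  d=(-0.8660,0.5000)  start (2,3)  tX=0.6235 tY=1.6800  stride 1/|dx|=1.1547 1/|dy|=2.0000
    cross x-line → (1,3), t=0.6235
    cross y-line → (1,4), t=1.6800
    cross x-line → (0,4), t=1.7782 (wall)
  → r_5 = 1.7782
beam 6: φ=90°, α=195°
  d=(-0.9659,-0.2588)  start (2,3)  tX=0.5590 tY=0.6182  stride 1/|dx|=1.0353 1/|dy|=3.8637
    cross x-line → (1,3), t=0.5590
    cross y-line → (1,2), t=0.6182
    cross x-line → (0,2), t=1.5943 (wall)
  → r_6 = 1.5943
beam 7: φ=135°, α=240°
  d=(-0.5000,-0.8660)  start (2,3)  tX=1.0800 tY=0.1848  stride 1/|dx|=2.0000 1/|dy|=1.1547
    cross y-line → (2,2), t=0.1848
    cross x-line → (1,2), t=1.0800
    cross y-line → (1,1), t=1.3395
    cross y-line → (1,0), t=2.4942 (wall)
  → r_7 = 2.4942

ranges = [4.3200, 3.2455, 3.2793, 2.9402, 1.7782, 1.5943, 2.4942]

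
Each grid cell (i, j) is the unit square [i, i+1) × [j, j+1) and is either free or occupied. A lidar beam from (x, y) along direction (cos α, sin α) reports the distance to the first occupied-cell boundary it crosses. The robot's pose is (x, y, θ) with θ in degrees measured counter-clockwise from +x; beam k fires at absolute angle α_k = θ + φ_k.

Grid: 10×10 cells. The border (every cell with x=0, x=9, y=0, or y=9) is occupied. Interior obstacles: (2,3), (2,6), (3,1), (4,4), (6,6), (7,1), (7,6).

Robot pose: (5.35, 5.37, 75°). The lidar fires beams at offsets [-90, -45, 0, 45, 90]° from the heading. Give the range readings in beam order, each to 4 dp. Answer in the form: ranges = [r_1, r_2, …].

ranges = [3.7788, 1.2600, 3.7581, 4.1916, 2.4341]

beam 1: φ=-90°, α=345°
  direction (0.9659, -0.2588); cell (5,5); t to first gridline: x 0.6729, y 1.4296 (then +1.0353 / +3.8637)
    (6,5) via x @ 0.6729
    (6,4) via y @ 1.4296
    (7,4) via x @ 1.7082
    (8,4) via x @ 2.7435
    (9,4) via x @ 3.7788  # hit
  → r_1 = 3.7788
beam 2: φ=-45°, α=30°
  direction (0.8660, 0.5000); cell (5,5); t to first gridline: x 0.7506, y 1.2600 (then +1.1547 / +2.0000)
    (6,5) via x @ 0.7506
    (6,6) via y @ 1.2600  # hit
  → r_2 = 1.2600
beam 3: φ=0°, α=75°
  direction (0.2588, 0.9659); cell (5,5); t to first gridline: x 2.5114, y 0.6522 (then +3.8637 / +1.0353)
    (5,6) via y @ 0.6522
    (5,7) via y @ 1.6875
    (6,7) via x @ 2.5114
    (6,8) via y @ 2.7228
    (6,9) via y @ 3.7581  # hit
  → r_3 = 3.7581
beam 4: φ=45°, α=120°
  direction (-0.5000, 0.8660); cell (5,5); t to first gridline: x 0.7000, y 0.7275 (then +2.0000 / +1.1547)
    (4,5) via x @ 0.7000
    (4,6) via y @ 0.7275
    (4,7) via y @ 1.8822
    (3,7) via x @ 2.7000
    (3,8) via y @ 3.0369
    (3,9) via y @ 4.1916  # hit
  → r_4 = 4.1916
beam 5: φ=90°, α=165°
  direction (-0.9659, 0.2588); cell (5,5); t to first gridline: x 0.3623, y 2.4341 (then +1.0353 / +3.8637)
    (4,5) via x @ 0.3623
    (3,5) via x @ 1.3976
    (2,5) via x @ 2.4329
    (2,6) via y @ 2.4341  # hit
  → r_5 = 2.4341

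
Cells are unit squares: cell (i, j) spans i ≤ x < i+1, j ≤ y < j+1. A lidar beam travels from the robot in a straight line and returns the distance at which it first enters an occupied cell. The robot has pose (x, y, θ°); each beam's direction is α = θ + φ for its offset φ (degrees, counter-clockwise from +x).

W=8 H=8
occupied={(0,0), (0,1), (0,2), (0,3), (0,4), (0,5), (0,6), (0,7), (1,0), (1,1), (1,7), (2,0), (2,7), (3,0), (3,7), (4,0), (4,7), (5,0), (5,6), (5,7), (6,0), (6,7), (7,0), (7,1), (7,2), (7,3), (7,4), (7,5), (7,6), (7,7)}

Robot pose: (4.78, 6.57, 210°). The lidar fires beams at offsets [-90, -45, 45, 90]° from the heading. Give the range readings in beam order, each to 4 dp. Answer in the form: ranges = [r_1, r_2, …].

ranges = [0.4965, 1.6614, 5.7665, 0.4400]

beam 1: φ=-90°, α=120°
  d=(-0.5000,0.8660)  start (4,6)  tX=1.5600 tY=0.4965  stride 1/|dx|=2.0000 1/|dy|=1.1547
    cross y-line → (4,7), t=0.4965 (wall)
  → r_1 = 0.4965
beam 2: φ=-45°, α=165°
  d=(-0.9659,0.2588)  start (4,6)  tX=0.8075 tY=1.6614  stride 1/|dx|=1.0353 1/|dy|=3.8637
    cross x-line → (3,6), t=0.8075
    cross y-line → (3,7), t=1.6614 (wall)
  → r_2 = 1.6614
beam 3: φ=45°, α=255°
  d=(-0.2588,-0.9659)  start (4,6)  tX=3.0137 tY=0.5901  stride 1/|dx|=3.8637 1/|dy|=1.0353
    cross y-line → (4,5), t=0.5901
    cross y-line → (4,4), t=1.6254
    cross y-line → (4,3), t=2.6607
    cross x-line → (3,3), t=3.0137
    cross y-line → (3,2), t=3.6959
    cross y-line → (3,1), t=4.7312
    cross y-line → (3,0), t=5.7665 (wall)
  → r_3 = 5.7665
beam 4: φ=90°, α=300°
  d=(0.5000,-0.8660)  start (4,6)  tX=0.4400 tY=0.6582  stride 1/|dx|=2.0000 1/|dy|=1.1547
    cross x-line → (5,6), t=0.4400 (wall)
  → r_4 = 0.4400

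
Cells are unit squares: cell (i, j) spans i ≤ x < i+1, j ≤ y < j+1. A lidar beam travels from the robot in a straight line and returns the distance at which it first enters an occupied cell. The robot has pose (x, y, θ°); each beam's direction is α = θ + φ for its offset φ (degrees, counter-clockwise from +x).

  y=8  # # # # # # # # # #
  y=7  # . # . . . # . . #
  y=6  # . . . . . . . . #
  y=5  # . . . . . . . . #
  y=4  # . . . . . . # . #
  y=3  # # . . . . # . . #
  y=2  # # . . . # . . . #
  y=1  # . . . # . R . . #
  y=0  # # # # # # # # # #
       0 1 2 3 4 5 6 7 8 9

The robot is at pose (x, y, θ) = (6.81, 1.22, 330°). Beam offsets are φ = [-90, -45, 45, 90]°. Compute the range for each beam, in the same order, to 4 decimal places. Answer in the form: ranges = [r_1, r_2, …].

beam 1: φ=-90°, α=240°
  dir = (cos 240°, sin 240°) = (-0.5000, -0.8660); from cell (6,1)
  next x-line at t=1.6200, next y-line at t=0.2540; Δt_x=2.0000, Δt_y=1.1547
    y: enter (6,0) at t=0.2540 ← occupied
  → r_1 = 0.2540
beam 2: φ=-45°, α=285°
  dir = (cos 285°, sin 285°) = (0.2588, -0.9659); from cell (6,1)
  next x-line at t=0.7341, next y-line at t=0.2278; Δt_x=3.8637, Δt_y=1.0353
    y: enter (6,0) at t=0.2278 ← occupied
  → r_2 = 0.2278
beam 3: φ=45°, α=15°
  dir = (cos 15°, sin 15°) = (0.9659, 0.2588); from cell (6,1)
  next x-line at t=0.1967, next y-line at t=3.0137; Δt_x=1.0353, Δt_y=3.8637
    x: enter (7,1) at t=0.1967
    x: enter (8,1) at t=1.2320
    x: enter (9,1) at t=2.2673 ← occupied
  → r_3 = 2.2673
beam 4: φ=90°, α=60°
  dir = (cos 60°, sin 60°) = (0.5000, 0.8660); from cell (6,1)
  next x-line at t=0.3800, next y-line at t=0.9007; Δt_x=2.0000, Δt_y=1.1547
    x: enter (7,1) at t=0.3800
    y: enter (7,2) at t=0.9007
    y: enter (7,3) at t=2.0554
    x: enter (8,3) at t=2.3800
    y: enter (8,4) at t=3.2101
    y: enter (8,5) at t=4.3648
    x: enter (9,5) at t=4.3800 ← occupied
  → r_4 = 4.3800

ranges = [0.2540, 0.2278, 2.2673, 4.3800]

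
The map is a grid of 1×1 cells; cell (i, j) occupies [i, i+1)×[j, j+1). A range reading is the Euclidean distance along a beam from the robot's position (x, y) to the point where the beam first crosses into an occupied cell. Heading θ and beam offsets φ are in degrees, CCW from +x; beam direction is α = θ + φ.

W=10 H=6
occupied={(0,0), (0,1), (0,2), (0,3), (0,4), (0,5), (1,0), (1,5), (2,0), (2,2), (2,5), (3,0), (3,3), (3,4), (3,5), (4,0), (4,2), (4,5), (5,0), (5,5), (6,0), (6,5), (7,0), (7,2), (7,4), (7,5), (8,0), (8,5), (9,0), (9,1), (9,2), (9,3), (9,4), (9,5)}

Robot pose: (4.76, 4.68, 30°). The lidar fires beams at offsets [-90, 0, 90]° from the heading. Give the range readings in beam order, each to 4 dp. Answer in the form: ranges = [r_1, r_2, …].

beam 1: φ=-90°, α=300°
  cosα=0.5000 sinα=-0.8660 | (4,4) | tMaxX 0.4800 tMaxY 0.7852 | tΔX 2.0000 tΔY 1.1547
    t=0.4800 [x] (5,4)
    t=0.7852 [y] (5,3)
    t=1.9399 [y] (5,2)
    t=2.4800 [x] (6,2)
    t=3.0946 [y] (6,1)
    t=4.2493 [y] (6,0) — stop
  → r_1 = 4.2493
beam 2: φ=0°, α=30°
  cosα=0.8660 sinα=0.5000 | (4,4) | tMaxX 0.2771 tMaxY 0.6400 | tΔX 1.1547 tΔY 2.0000
    t=0.2771 [x] (5,4)
    t=0.6400 [y] (5,5) — stop
  → r_2 = 0.6400
beam 3: φ=90°, α=120°
  cosα=-0.5000 sinα=0.8660 | (4,4) | tMaxX 1.5200 tMaxY 0.3695 | tΔX 2.0000 tΔY 1.1547
    t=0.3695 [y] (4,5) — stop
  → r_3 = 0.3695

ranges = [4.2493, 0.6400, 0.3695]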